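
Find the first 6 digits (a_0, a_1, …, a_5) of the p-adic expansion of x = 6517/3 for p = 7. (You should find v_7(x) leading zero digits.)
(a_0, …, a_5) = (0, 0, 0, 4, 5, 4)

v_7(6517/3) = 3, so a_0 = ... = a_2 = 0. Factor out: x = 7^3 · u with u = 19/3 a unit in ℤ_7. Expand u iteratively via a_{v+i} = u_i mod 7, u_{i+1} = (u_i − a_{v+i})/7:
  u_0 = 19/3;  a_3 = 4;  u_1 = (u_0 − 4)/7 = 1/3
  u_1 = 1/3;  a_4 = 5;  u_2 = (u_1 − 5)/7 = -2/3
  u_2 = -2/3;  a_5 = 4;  u_3 = (u_2 − 4)/7 = -2/3
Digits: (0, 0, 0, 4, 5, 4).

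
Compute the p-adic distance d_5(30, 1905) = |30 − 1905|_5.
d_5(30, 1905) = 1/625

Step 1 — x − y = 30 − 1905 = -1875. Step 2 — v_5(-1875) = 4 (factor: -1875 = −(5^4 · 3); the sign does not affect v_p). Step 3 — |x − y|_5 = 5^{-4} = 1/625.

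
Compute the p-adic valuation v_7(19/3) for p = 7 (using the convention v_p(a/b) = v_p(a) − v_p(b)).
v_7(19/3) = 0

Factor powers of 7 from the numerator and denominator of the reduced fraction: 19 = 7^0 · 19 and 3 = 7^0 · 3. Apply v_p(a/b) = v_p(a) − v_p(b): v_7(19/3) = 0 − 0 = 0.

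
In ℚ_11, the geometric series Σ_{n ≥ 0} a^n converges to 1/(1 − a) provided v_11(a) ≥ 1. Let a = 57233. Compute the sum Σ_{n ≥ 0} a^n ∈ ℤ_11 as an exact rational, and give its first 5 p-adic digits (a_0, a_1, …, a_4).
Σ a^n = 1/(1 − a) = -1/57232;  first 5 digits = (1, 0, 0, 10, 3)

v_11(a) = 3 ≥ 1, so the series converges in ℤ_11 to 1/(1 − a) = 1/(1 − 57233) = -1/57232. Expand this rational in ℤ_11: compute digits iteratively via d_i = x_i mod 11, x_{i+1} = (x_i − d_i)/11. The first 5 digits are (1, 0, 0, 10, 3).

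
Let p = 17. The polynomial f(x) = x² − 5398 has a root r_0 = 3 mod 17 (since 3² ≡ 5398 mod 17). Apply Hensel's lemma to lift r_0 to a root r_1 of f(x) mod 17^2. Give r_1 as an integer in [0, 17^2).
r_1 = 275 (mod 289)

Hensel's recurrence: r_{i+1} = r_i − f(r_i)·(f′(r_i))^{-1} mod 17^{i+2}, with f′(x) = 2x. Iterate:
  r_0 = 3 (mod 17)
  r_1 = 275 (mod 289)
Final: r_1 = 275, and one checks f(r_1) ≡ 0 mod 17^2.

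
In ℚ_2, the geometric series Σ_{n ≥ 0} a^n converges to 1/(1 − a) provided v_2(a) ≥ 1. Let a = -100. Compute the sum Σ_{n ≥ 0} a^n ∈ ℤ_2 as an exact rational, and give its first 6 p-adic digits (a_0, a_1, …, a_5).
Σ a^n = 1/(1 − a) = 1/101;  first 6 digits = (1, 0, 1, 1, 0, 1)

v_2(a) = 2 ≥ 1, so the series converges in ℤ_2 to 1/(1 − a) = 1/(1 − (-100)) = 1/101. Expand this rational in ℤ_2: compute digits iteratively via d_i = x_i mod 2, x_{i+1} = (x_i − d_i)/2. The first 6 digits are (1, 0, 1, 1, 0, 1).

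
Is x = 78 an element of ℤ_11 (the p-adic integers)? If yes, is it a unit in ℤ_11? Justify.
x ∈ ℤ_11^× (unit); v_11(x) = 0

ℤ_11 = {x ∈ ℚ_11 : v_11(x) ≥ 0} and ℤ_11^× = {x ∈ ℤ_11 : v_11(x) = 0}. Here v_11(78) = v_11(num) − v_11(den) = 0; compare against these criteria.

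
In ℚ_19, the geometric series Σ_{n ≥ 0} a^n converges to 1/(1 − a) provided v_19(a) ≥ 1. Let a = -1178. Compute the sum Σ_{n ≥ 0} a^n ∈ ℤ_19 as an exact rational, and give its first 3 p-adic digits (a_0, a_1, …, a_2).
Σ a^n = 1/(1 − a) = 1/1179;  first 3 digits = (1, 14, 2)

v_19(a) = 1 ≥ 1, so the series converges in ℤ_19 to 1/(1 − a) = 1/(1 − (-1178)) = 1/1179. Expand this rational in ℤ_19: compute digits iteratively via d_i = x_i mod 19, x_{i+1} = (x_i − d_i)/19. The first 3 digits are (1, 14, 2).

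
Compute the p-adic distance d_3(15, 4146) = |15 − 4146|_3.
d_3(15, 4146) = 1/243

Step 1 — x − y = 15 − 4146 = -4131. Step 2 — v_3(-4131) = 5 (factor: -4131 = −(3^5 · 17); the sign does not affect v_p). Step 3 — |x − y|_3 = 3^{-5} = 1/243.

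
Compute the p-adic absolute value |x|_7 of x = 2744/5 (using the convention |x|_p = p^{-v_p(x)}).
|2744/5|_7 = 1/343

Step 1 — compute v_7(x) by factoring powers of 7 out of the numerator and denominator: v_7(2744/5) = 3. Step 2 — apply |x|_p = p^{-v_p(x)} = 7^{-3} = 1/343.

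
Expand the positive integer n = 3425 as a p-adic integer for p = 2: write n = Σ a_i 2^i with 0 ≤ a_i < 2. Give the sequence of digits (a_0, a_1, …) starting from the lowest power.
(a_0, a_1, …) = (1, 0, 0, 0, 0, 1, 1, 0, 1, 0, 1, 1)

Repeated division by 2 gives the digits low-to-high: 3425 = 1 + 1·2^5 + 1·2^6 + 1·2^8 + 1·2^10 + 1·2^11. Digit sequence: (1, 0, 0, 0, 0, 1, 1, 0, 1, 0, 1, 1).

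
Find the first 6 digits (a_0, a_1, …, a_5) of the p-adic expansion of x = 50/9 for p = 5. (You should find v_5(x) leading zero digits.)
(a_0, …, a_5) = (0, 0, 3, 0, 1, 2)

v_5(50/9) = 2, so a_0 = ... = a_1 = 0. Factor out: x = 5^2 · u with u = 2/9 a unit in ℤ_5. Expand u iteratively via a_{v+i} = u_i mod 5, u_{i+1} = (u_i − a_{v+i})/5:
  u_0 = 2/9;  a_2 = 3;  u_1 = (u_0 − 3)/5 = -5/9
  u_1 = -5/9;  a_3 = 0;  u_2 = (u_1 − 0)/5 = -1/9
  u_2 = -1/9;  a_4 = 1;  u_3 = (u_2 − 1)/5 = -2/9
  u_3 = -2/9;  a_5 = 2;  u_4 = (u_3 − 2)/5 = -4/9
Digits: (0, 0, 3, 0, 1, 2).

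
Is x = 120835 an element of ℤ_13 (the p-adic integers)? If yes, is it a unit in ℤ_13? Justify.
x ∈ ℤ_13 but not a unit; v_13(x) = 3 > 0

ℤ_13 = {x ∈ ℚ_13 : v_13(x) ≥ 0} and ℤ_13^× = {x ∈ ℤ_13 : v_13(x) = 0}. Here v_13(120835) = v_13(num) − v_13(den) = 3; compare against these criteria.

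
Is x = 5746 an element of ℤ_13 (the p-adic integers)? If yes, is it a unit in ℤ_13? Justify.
x ∈ ℤ_13 but not a unit; v_13(x) = 2 > 0

ℤ_13 = {x ∈ ℚ_13 : v_13(x) ≥ 0} and ℤ_13^× = {x ∈ ℤ_13 : v_13(x) = 0}. Here v_13(5746) = v_13(num) − v_13(den) = 2; compare against these criteria.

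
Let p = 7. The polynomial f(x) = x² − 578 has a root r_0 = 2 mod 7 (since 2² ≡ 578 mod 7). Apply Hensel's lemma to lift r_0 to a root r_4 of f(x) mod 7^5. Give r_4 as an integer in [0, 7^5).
r_4 = 10411 (mod 16807)

Hensel's recurrence: r_{i+1} = r_i − f(r_i)·(f′(r_i))^{-1} mod 7^{i+2}, with f′(x) = 2x. Iterate:
  r_0 = 2 (mod 7)
  r_1 = 23 (mod 49)
  r_2 = 121 (mod 343)
  r_3 = 807 (mod 2401)
  r_4 = 10411 (mod 16807)
Final: r_4 = 10411, and one checks f(r_4) ≡ 0 mod 7^5.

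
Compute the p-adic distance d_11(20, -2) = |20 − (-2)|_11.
d_11(20, -2) = 1/11

Step 1 — x − y = 20 − (-2) = 22. Step 2 — v_11(22) = 1 (factor: 22 = (11^1 · 2); the sign does not affect v_p). Step 3 — |x − y|_11 = 11^{-1} = 1/11.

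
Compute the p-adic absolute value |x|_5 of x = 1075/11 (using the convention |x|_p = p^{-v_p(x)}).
|1075/11|_5 = 1/25

Step 1 — compute v_5(x) by factoring powers of 5 out of the numerator and denominator: v_5(1075/11) = 2. Step 2 — apply |x|_p = p^{-v_p(x)} = 5^{-2} = 1/25.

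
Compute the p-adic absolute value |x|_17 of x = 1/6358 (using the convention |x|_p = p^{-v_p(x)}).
|1/6358|_17 = 289

Step 1 — compute v_17(x) by factoring powers of 17 out of the numerator and denominator: v_17(1/6358) = -2. Step 2 — apply |x|_p = p^{-v_p(x)} = 17^{2} = 289.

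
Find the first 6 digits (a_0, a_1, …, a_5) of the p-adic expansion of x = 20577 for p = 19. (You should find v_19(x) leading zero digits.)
(a_0, …, a_5) = (0, 0, 0, 3, 0, 0)

v_19(20577) = 3, so a_0 = ... = a_2 = 0. Factor out: x = 19^3 · u with u = 3 a unit in ℤ_19. Expand u iteratively via a_{v+i} = u_i mod 19, u_{i+1} = (u_i − a_{v+i})/19:
  u_0 = 3;  a_3 = 3;  u_1 = (u_0 − 3)/19 = 0
  u_1 = 0;  a_4 = 0;  u_2 = (u_1 − 0)/19 = 0
  u_2 = 0;  a_5 = 0;  u_3 = (u_2 − 0)/19 = 0
Digits: (0, 0, 0, 3, 0, 0).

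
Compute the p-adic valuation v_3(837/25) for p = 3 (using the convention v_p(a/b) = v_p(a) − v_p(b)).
v_3(837/25) = 3

Factor powers of 3 from the numerator and denominator of the reduced fraction: 837 = 3^3 · 31 and 25 = 3^0 · 25. Apply v_p(a/b) = v_p(a) − v_p(b): v_3(837/25) = 3 − 0 = 3.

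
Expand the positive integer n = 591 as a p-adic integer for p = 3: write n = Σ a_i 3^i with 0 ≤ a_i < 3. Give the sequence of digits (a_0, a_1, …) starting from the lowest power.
(a_0, a_1, …) = (0, 2, 2, 0, 1, 2)

Repeated division by 3 gives the digits low-to-high: 591 = 2·3^1 + 2·3^2 + 1·3^4 + 2·3^5. Digit sequence: (0, 2, 2, 0, 1, 2).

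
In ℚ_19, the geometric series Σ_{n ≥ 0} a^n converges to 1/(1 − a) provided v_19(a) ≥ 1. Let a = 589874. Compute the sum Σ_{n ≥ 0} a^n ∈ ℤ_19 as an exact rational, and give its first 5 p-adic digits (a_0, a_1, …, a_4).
Σ a^n = 1/(1 − a) = -1/589873;  first 5 digits = (1, 0, 0, 10, 4)

v_19(a) = 3 ≥ 1, so the series converges in ℤ_19 to 1/(1 − a) = 1/(1 − 589874) = -1/589873. Expand this rational in ℤ_19: compute digits iteratively via d_i = x_i mod 19, x_{i+1} = (x_i − d_i)/19. The first 5 digits are (1, 0, 0, 10, 4).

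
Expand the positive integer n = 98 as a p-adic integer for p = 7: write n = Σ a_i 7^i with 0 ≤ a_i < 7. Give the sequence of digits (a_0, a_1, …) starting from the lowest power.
(a_0, a_1, …) = (0, 0, 2)

Repeated division by 7 gives the digits low-to-high: 98 = 2·7^2. Digit sequence: (0, 0, 2).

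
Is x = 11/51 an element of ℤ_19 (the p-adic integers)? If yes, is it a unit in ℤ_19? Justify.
x ∈ ℤ_19^× (unit); v_19(x) = 0

ℤ_19 = {x ∈ ℚ_19 : v_19(x) ≥ 0} and ℤ_19^× = {x ∈ ℤ_19 : v_19(x) = 0}. Here v_19(11/51) = v_19(num) − v_19(den) = 0; compare against these criteria.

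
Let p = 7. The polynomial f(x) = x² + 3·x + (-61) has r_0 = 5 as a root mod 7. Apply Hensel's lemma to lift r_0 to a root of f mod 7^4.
r_3 = 817 (mod 2401)

Hensel: r_{i+1} = r_i − f(r_i)·(f′(r_i))^{-1} mod 7^{i+2}, f′(x) = 2x + 3. Iterate:
  r_0 = 5 (mod 7)
  r_1 = 33 (mod 49)
  r_2 = 131 (mod 343)
  r_3 = 817 (mod 2401)
Final: r = 817 satisfies f(r) ≡ 0 mod 7^4.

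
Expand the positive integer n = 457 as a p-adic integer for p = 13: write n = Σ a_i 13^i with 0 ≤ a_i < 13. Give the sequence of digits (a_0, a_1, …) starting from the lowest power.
(a_0, a_1, …) = (2, 9, 2)

Repeated division by 13 gives the digits low-to-high: 457 = 2 + 9·13^1 + 2·13^2. Digit sequence: (2, 9, 2).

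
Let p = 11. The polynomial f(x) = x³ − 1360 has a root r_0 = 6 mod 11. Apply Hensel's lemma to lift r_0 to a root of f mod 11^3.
r_2 = 402 (mod 1331)

Hensel: r_{i+1} = r_i − f(r_i)/f′(r_i) mod 11^{i+2}, where f′(x) = 3x². Iterate:
  r_0 = 6 (mod 11)
  r_1 = 39 (mod 121)
  r_2 = 402 (mod 1331)
Final: r = 402 with f(r) ≡ 0 mod 11^3.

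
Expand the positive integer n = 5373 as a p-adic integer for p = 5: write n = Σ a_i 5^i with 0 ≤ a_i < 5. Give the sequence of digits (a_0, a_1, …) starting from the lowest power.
(a_0, a_1, …) = (3, 4, 4, 2, 3, 1)

Repeated division by 5 gives the digits low-to-high: 5373 = 3 + 4·5^1 + 4·5^2 + 2·5^3 + 3·5^4 + 1·5^5. Digit sequence: (3, 4, 4, 2, 3, 1).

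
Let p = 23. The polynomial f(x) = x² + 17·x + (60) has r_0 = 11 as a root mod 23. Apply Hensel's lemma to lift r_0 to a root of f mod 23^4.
r_3 = 279829 (mod 279841)

Hensel: r_{i+1} = r_i − f(r_i)·(f′(r_i))^{-1} mod 23^{i+2}, f′(x) = 2x + 17. Iterate:
  r_0 = 11 (mod 23)
  r_1 = 517 (mod 529)
  r_2 = 12155 (mod 12167)
  r_3 = 279829 (mod 279841)
Final: r = 279829 satisfies f(r) ≡ 0 mod 23^4.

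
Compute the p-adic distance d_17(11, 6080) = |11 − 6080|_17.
d_17(11, 6080) = 1/289

Step 1 — x − y = 11 − 6080 = -6069. Step 2 — v_17(-6069) = 2 (factor: -6069 = −(17^2 · 21); the sign does not affect v_p). Step 3 — |x − y|_17 = 17^{-2} = 1/289.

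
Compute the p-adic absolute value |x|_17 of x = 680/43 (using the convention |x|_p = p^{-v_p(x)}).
|680/43|_17 = 1/17

Step 1 — compute v_17(x) by factoring powers of 17 out of the numerator and denominator: v_17(680/43) = 1. Step 2 — apply |x|_p = p^{-v_p(x)} = 17^{-1} = 1/17.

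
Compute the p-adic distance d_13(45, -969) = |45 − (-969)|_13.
d_13(45, -969) = 1/169

Step 1 — x − y = 45 − (-969) = 1014. Step 2 — v_13(1014) = 2 (factor: 1014 = (13^2 · 6); the sign does not affect v_p). Step 3 — |x − y|_13 = 13^{-2} = 1/169.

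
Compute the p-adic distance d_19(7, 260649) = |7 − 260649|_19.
d_19(7, 260649) = 1/130321

Step 1 — x − y = 7 − 260649 = -260642. Step 2 — v_19(-260642) = 4 (factor: -260642 = −(19^4 · 2); the sign does not affect v_p). Step 3 — |x − y|_19 = 19^{-4} = 1/130321.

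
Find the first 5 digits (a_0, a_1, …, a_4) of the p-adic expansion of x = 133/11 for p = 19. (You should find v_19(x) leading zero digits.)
(a_0, …, a_4) = (0, 11, 15, 13, 1)

v_19(133/11) = 1, so a_0 = ... = a_0 = 0. Factor out: x = 19^1 · u with u = 7/11 a unit in ℤ_19. Expand u iteratively via a_{v+i} = u_i mod 19, u_{i+1} = (u_i − a_{v+i})/19:
  u_0 = 7/11;  a_1 = 11;  u_1 = (u_0 − 11)/19 = -6/11
  u_1 = -6/11;  a_2 = 15;  u_2 = (u_1 − 15)/19 = -9/11
  u_2 = -9/11;  a_3 = 13;  u_3 = (u_2 − 13)/19 = -8/11
  u_3 = -8/11;  a_4 = 1;  u_4 = (u_3 − 1)/19 = -1/11
Digits: (0, 11, 15, 13, 1).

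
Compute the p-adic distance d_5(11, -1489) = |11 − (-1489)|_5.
d_5(11, -1489) = 1/125

Step 1 — x − y = 11 − (-1489) = 1500. Step 2 — v_5(1500) = 3 (factor: 1500 = (5^3 · 12); the sign does not affect v_p). Step 3 — |x − y|_5 = 5^{-3} = 1/125.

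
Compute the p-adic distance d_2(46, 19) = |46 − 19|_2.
d_2(46, 19) = 1

Step 1 — x − y = 46 − 19 = 27. Step 2 — v_2(27) = 0 (factor: 27 = (2^0 · 27); the sign does not affect v_p). Step 3 — |x − y|_2 = 2^{0} = 1.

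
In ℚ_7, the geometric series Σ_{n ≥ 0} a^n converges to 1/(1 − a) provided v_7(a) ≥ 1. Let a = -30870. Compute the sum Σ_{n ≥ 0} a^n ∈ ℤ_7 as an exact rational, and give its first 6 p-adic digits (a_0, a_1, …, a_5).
Σ a^n = 1/(1 − a) = 1/30871;  first 6 digits = (1, 0, 0, 1, 1, 5)

v_7(a) = 3 ≥ 1, so the series converges in ℤ_7 to 1/(1 − a) = 1/(1 − (-30870)) = 1/30871. Expand this rational in ℤ_7: compute digits iteratively via d_i = x_i mod 7, x_{i+1} = (x_i − d_i)/7. The first 6 digits are (1, 0, 0, 1, 1, 5).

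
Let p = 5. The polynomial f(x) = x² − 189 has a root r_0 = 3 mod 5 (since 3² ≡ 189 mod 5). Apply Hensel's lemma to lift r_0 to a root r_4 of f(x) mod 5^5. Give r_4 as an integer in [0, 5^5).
r_4 = 1383 (mod 3125)

Hensel's recurrence: r_{i+1} = r_i − f(r_i)·(f′(r_i))^{-1} mod 5^{i+2}, with f′(x) = 2x. Iterate:
  r_0 = 3 (mod 5)
  r_1 = 8 (mod 25)
  r_2 = 8 (mod 125)
  r_3 = 133 (mod 625)
  r_4 = 1383 (mod 3125)
Final: r_4 = 1383, and one checks f(r_4) ≡ 0 mod 5^5.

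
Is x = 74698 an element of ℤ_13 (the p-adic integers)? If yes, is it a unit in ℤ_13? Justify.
x ∈ ℤ_13 but not a unit; v_13(x) = 3 > 0

ℤ_13 = {x ∈ ℚ_13 : v_13(x) ≥ 0} and ℤ_13^× = {x ∈ ℤ_13 : v_13(x) = 0}. Here v_13(74698) = v_13(num) − v_13(den) = 3; compare against these criteria.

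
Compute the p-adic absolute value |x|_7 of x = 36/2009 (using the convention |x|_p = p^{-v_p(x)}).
|36/2009|_7 = 49

Step 1 — compute v_7(x) by factoring powers of 7 out of the numerator and denominator: v_7(36/2009) = -2. Step 2 — apply |x|_p = p^{-v_p(x)} = 7^{2} = 49.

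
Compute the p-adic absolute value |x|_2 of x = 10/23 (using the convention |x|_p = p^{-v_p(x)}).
|10/23|_2 = 1/2

Step 1 — compute v_2(x) by factoring powers of 2 out of the numerator and denominator: v_2(10/23) = 1. Step 2 — apply |x|_p = p^{-v_p(x)} = 2^{-1} = 1/2.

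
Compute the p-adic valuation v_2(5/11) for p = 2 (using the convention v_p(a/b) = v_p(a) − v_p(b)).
v_2(5/11) = 0

Factor powers of 2 from the numerator and denominator of the reduced fraction: 5 = 2^0 · 5 and 11 = 2^0 · 11. Apply v_p(a/b) = v_p(a) − v_p(b): v_2(5/11) = 0 − 0 = 0.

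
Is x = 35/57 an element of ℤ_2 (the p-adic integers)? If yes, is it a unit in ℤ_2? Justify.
x ∈ ℤ_2^× (unit); v_2(x) = 0

ℤ_2 = {x ∈ ℚ_2 : v_2(x) ≥ 0} and ℤ_2^× = {x ∈ ℤ_2 : v_2(x) = 0}. Here v_2(35/57) = v_2(num) − v_2(den) = 0; compare against these criteria.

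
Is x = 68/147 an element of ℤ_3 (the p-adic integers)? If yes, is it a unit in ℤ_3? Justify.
x ∉ ℤ_3 (v_3(x) = -1 < 0)

ℤ_3 = {x ∈ ℚ_3 : v_3(x) ≥ 0} and ℤ_3^× = {x ∈ ℤ_3 : v_3(x) = 0}. Here v_3(68/147) = v_3(num) − v_3(den) = -1; compare against these criteria.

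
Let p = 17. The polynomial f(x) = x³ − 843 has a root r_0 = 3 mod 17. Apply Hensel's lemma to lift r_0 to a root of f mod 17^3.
r_2 = 4015 (mod 4913)

Hensel: r_{i+1} = r_i − f(r_i)/f′(r_i) mod 17^{i+2}, where f′(x) = 3x². Iterate:
  r_0 = 3 (mod 17)
  r_1 = 258 (mod 289)
  r_2 = 4015 (mod 4913)
Final: r = 4015 with f(r) ≡ 0 mod 17^3.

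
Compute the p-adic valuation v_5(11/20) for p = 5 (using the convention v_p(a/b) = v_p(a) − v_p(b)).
v_5(11/20) = -1

Factor powers of 5 from the numerator and denominator of the reduced fraction: 11 = 5^0 · 11 and 20 = 5^1 · 4. Apply v_p(a/b) = v_p(a) − v_p(b): v_5(11/20) = 0 − 1 = -1.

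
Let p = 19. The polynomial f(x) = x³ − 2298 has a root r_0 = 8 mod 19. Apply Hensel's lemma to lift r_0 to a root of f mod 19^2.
r_1 = 179 (mod 361)

Hensel: r_{i+1} = r_i − f(r_i)/f′(r_i) mod 19^{i+2}, where f′(x) = 3x². Iterate:
  r_0 = 8 (mod 19)
  r_1 = 179 (mod 361)
Final: r = 179 with f(r) ≡ 0 mod 19^2.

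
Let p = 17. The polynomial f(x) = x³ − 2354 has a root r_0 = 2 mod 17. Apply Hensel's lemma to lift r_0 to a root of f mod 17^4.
r_3 = 67679 (mod 83521)

Hensel: r_{i+1} = r_i − f(r_i)/f′(r_i) mod 17^{i+2}, where f′(x) = 3x². Iterate:
  r_0 = 2 (mod 17)
  r_1 = 53 (mod 289)
  r_2 = 3810 (mod 4913)
  r_3 = 67679 (mod 83521)
Final: r = 67679 with f(r) ≡ 0 mod 17^4.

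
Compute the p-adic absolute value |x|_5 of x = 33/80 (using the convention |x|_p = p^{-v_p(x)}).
|33/80|_5 = 5

Step 1 — compute v_5(x) by factoring powers of 5 out of the numerator and denominator: v_5(33/80) = -1. Step 2 — apply |x|_p = p^{-v_p(x)} = 5^{1} = 5.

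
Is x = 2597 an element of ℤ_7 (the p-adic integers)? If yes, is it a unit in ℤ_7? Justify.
x ∈ ℤ_7 but not a unit; v_7(x) = 2 > 0

ℤ_7 = {x ∈ ℚ_7 : v_7(x) ≥ 0} and ℤ_7^× = {x ∈ ℤ_7 : v_7(x) = 0}. Here v_7(2597) = v_7(num) − v_7(den) = 2; compare against these criteria.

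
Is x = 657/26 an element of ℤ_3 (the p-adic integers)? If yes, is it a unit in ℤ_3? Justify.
x ∈ ℤ_3 but not a unit; v_3(x) = 2 > 0

ℤ_3 = {x ∈ ℚ_3 : v_3(x) ≥ 0} and ℤ_3^× = {x ∈ ℤ_3 : v_3(x) = 0}. Here v_3(657/26) = v_3(num) − v_3(den) = 2; compare against these criteria.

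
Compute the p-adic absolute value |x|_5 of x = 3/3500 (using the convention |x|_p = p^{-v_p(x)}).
|3/3500|_5 = 125

Step 1 — compute v_5(x) by factoring powers of 5 out of the numerator and denominator: v_5(3/3500) = -3. Step 2 — apply |x|_p = p^{-v_p(x)} = 5^{3} = 125.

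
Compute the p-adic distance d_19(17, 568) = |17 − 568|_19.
d_19(17, 568) = 1/19

Step 1 — x − y = 17 − 568 = -551. Step 2 — v_19(-551) = 1 (factor: -551 = −(19^1 · 29); the sign does not affect v_p). Step 3 — |x − y|_19 = 19^{-1} = 1/19.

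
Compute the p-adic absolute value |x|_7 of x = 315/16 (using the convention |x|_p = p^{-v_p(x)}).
|315/16|_7 = 1/7

Step 1 — compute v_7(x) by factoring powers of 7 out of the numerator and denominator: v_7(315/16) = 1. Step 2 — apply |x|_p = p^{-v_p(x)} = 7^{-1} = 1/7.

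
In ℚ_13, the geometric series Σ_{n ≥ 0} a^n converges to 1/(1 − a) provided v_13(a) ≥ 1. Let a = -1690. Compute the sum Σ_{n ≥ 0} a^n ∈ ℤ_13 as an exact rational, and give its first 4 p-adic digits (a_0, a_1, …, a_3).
Σ a^n = 1/(1 − a) = 1/1691;  first 4 digits = (1, 0, 3, 12)

v_13(a) = 2 ≥ 1, so the series converges in ℤ_13 to 1/(1 − a) = 1/(1 − (-1690)) = 1/1691. Expand this rational in ℤ_13: compute digits iteratively via d_i = x_i mod 13, x_{i+1} = (x_i − d_i)/13. The first 4 digits are (1, 0, 3, 12).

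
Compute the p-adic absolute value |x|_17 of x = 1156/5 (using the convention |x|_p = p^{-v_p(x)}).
|1156/5|_17 = 1/289

Step 1 — compute v_17(x) by factoring powers of 17 out of the numerator and denominator: v_17(1156/5) = 2. Step 2 — apply |x|_p = p^{-v_p(x)} = 17^{-2} = 1/289.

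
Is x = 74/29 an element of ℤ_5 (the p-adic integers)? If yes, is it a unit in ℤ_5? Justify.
x ∈ ℤ_5^× (unit); v_5(x) = 0

ℤ_5 = {x ∈ ℚ_5 : v_5(x) ≥ 0} and ℤ_5^× = {x ∈ ℤ_5 : v_5(x) = 0}. Here v_5(74/29) = v_5(num) − v_5(den) = 0; compare against these criteria.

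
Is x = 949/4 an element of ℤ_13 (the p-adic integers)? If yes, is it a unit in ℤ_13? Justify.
x ∈ ℤ_13 but not a unit; v_13(x) = 1 > 0

ℤ_13 = {x ∈ ℚ_13 : v_13(x) ≥ 0} and ℤ_13^× = {x ∈ ℤ_13 : v_13(x) = 0}. Here v_13(949/4) = v_13(num) − v_13(den) = 1; compare against these criteria.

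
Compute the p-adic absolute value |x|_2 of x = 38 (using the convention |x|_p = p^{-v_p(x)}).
|38|_2 = 1/2

Step 1 — compute v_2(x) by factoring powers of 2 out of the numerator and denominator: v_2(38) = 1. Step 2 — apply |x|_p = p^{-v_p(x)} = 2^{-1} = 1/2.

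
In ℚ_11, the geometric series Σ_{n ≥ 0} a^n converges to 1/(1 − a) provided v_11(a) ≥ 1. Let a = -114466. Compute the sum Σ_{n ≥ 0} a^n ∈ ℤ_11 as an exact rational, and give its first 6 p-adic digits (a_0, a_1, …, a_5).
Σ a^n = 1/(1 − a) = 1/114467;  first 6 digits = (1, 0, 0, 2, 3, 10)

v_11(a) = 3 ≥ 1, so the series converges in ℤ_11 to 1/(1 − a) = 1/(1 − (-114466)) = 1/114467. Expand this rational in ℤ_11: compute digits iteratively via d_i = x_i mod 11, x_{i+1} = (x_i − d_i)/11. The first 6 digits are (1, 0, 0, 2, 3, 10).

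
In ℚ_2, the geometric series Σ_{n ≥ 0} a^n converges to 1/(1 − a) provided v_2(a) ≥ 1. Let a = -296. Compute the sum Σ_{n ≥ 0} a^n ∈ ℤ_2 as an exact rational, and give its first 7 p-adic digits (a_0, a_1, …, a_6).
Σ a^n = 1/(1 − a) = 1/297;  first 7 digits = (1, 0, 0, 1, 1, 0, 0)

v_2(a) = 3 ≥ 1, so the series converges in ℤ_2 to 1/(1 − a) = 1/(1 − (-296)) = 1/297. Expand this rational in ℤ_2: compute digits iteratively via d_i = x_i mod 2, x_{i+1} = (x_i − d_i)/2. The first 7 digits are (1, 0, 0, 1, 1, 0, 0).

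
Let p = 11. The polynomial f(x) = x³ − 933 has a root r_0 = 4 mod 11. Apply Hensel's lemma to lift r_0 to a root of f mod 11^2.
r_1 = 70 (mod 121)

Hensel: r_{i+1} = r_i − f(r_i)/f′(r_i) mod 11^{i+2}, where f′(x) = 3x². Iterate:
  r_0 = 4 (mod 11)
  r_1 = 70 (mod 121)
Final: r = 70 with f(r) ≡ 0 mod 11^2.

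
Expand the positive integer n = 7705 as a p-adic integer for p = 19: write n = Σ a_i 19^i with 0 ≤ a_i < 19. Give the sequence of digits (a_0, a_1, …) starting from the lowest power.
(a_0, a_1, …) = (10, 6, 2, 1)

Repeated division by 19 gives the digits low-to-high: 7705 = 10 + 6·19^1 + 2·19^2 + 1·19^3. Digit sequence: (10, 6, 2, 1).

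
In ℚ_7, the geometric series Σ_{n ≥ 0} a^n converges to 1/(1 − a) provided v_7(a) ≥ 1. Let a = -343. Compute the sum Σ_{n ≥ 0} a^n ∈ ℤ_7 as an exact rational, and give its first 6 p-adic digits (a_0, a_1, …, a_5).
Σ a^n = 1/(1 − a) = 1/344;  first 6 digits = (1, 0, 0, 6, 6, 6)

v_7(a) = 3 ≥ 1, so the series converges in ℤ_7 to 1/(1 − a) = 1/(1 − (-343)) = 1/344. Expand this rational in ℤ_7: compute digits iteratively via d_i = x_i mod 7, x_{i+1} = (x_i − d_i)/7. The first 6 digits are (1, 0, 0, 6, 6, 6).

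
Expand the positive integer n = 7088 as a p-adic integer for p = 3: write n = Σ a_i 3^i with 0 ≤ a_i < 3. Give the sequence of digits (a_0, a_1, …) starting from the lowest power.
(a_0, a_1, …) = (2, 1, 1, 1, 0, 2, 0, 0, 1)

Repeated division by 3 gives the digits low-to-high: 7088 = 2 + 1·3^1 + 1·3^2 + 1·3^3 + 2·3^5 + 1·3^8. Digit sequence: (2, 1, 1, 1, 0, 2, 0, 0, 1).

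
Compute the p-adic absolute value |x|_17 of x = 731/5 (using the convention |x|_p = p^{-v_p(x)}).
|731/5|_17 = 1/17

Step 1 — compute v_17(x) by factoring powers of 17 out of the numerator and denominator: v_17(731/5) = 1. Step 2 — apply |x|_p = p^{-v_p(x)} = 17^{-1} = 1/17.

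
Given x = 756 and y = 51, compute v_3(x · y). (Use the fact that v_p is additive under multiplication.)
v_3(38556) = 4

v_p(x) = 3 (factor: 756 = 3^3 · 28); v_p(y) = 1 (factor: 51 = 3^1 · 17). Additivity: v_p(xy) = v_p(x) + v_p(y) = 3 + 1 = 4. (Direct check: xy = 38556 = 3^4 · (476).)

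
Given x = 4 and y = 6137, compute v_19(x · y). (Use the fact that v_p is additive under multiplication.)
v_19(24548) = 2

v_p(x) = 0 (factor: 4 = 19^0 · 4); v_p(y) = 2 (factor: 6137 = 19^2 · 17). Additivity: v_p(xy) = v_p(x) + v_p(y) = 0 + 2 = 2. (Direct check: xy = 24548 = 19^2 · (68).)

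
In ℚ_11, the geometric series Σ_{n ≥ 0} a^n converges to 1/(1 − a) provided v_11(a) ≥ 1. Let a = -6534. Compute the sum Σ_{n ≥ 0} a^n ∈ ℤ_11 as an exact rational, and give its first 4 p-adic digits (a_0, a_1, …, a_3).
Σ a^n = 1/(1 − a) = 1/6535;  first 4 digits = (1, 0, 1, 6)

v_11(a) = 2 ≥ 1, so the series converges in ℤ_11 to 1/(1 − a) = 1/(1 − (-6534)) = 1/6535. Expand this rational in ℤ_11: compute digits iteratively via d_i = x_i mod 11, x_{i+1} = (x_i − d_i)/11. The first 4 digits are (1, 0, 1, 6).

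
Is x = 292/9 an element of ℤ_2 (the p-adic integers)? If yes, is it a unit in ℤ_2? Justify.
x ∈ ℤ_2 but not a unit; v_2(x) = 2 > 0

ℤ_2 = {x ∈ ℚ_2 : v_2(x) ≥ 0} and ℤ_2^× = {x ∈ ℤ_2 : v_2(x) = 0}. Here v_2(292/9) = v_2(num) − v_2(den) = 2; compare against these criteria.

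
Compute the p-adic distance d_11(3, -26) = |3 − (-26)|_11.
d_11(3, -26) = 1

Step 1 — x − y = 3 − (-26) = 29. Step 2 — v_11(29) = 0 (factor: 29 = (11^0 · 29); the sign does not affect v_p). Step 3 — |x − y|_11 = 11^{0} = 1.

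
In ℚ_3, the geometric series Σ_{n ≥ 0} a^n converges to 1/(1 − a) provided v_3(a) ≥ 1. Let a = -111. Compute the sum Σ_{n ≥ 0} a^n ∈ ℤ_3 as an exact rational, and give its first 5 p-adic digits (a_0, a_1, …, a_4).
Σ a^n = 1/(1 − a) = 1/112;  first 5 digits = (1, 2, 0, 1, 1)

v_3(a) = 1 ≥ 1, so the series converges in ℤ_3 to 1/(1 − a) = 1/(1 − (-111)) = 1/112. Expand this rational in ℤ_3: compute digits iteratively via d_i = x_i mod 3, x_{i+1} = (x_i − d_i)/3. The first 5 digits are (1, 2, 0, 1, 1).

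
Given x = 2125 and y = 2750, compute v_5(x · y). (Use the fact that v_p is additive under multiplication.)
v_5(5843750) = 6

v_p(x) = 3 (factor: 2125 = 5^3 · 17); v_p(y) = 3 (factor: 2750 = 5^3 · 22). Additivity: v_p(xy) = v_p(x) + v_p(y) = 3 + 3 = 6. (Direct check: xy = 5843750 = 5^6 · (374).)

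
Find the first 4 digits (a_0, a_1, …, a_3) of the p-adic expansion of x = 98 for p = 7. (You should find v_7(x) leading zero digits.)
(a_0, …, a_3) = (0, 0, 2, 0)

v_7(98) = 2, so a_0 = ... = a_1 = 0. Factor out: x = 7^2 · u with u = 2 a unit in ℤ_7. Expand u iteratively via a_{v+i} = u_i mod 7, u_{i+1} = (u_i − a_{v+i})/7:
  u_0 = 2;  a_2 = 2;  u_1 = (u_0 − 2)/7 = 0
  u_1 = 0;  a_3 = 0;  u_2 = (u_1 − 0)/7 = 0
Digits: (0, 0, 2, 0).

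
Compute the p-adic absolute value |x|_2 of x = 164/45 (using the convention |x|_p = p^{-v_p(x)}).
|164/45|_2 = 1/4

Step 1 — compute v_2(x) by factoring powers of 2 out of the numerator and denominator: v_2(164/45) = 2. Step 2 — apply |x|_p = p^{-v_p(x)} = 2^{-2} = 1/4.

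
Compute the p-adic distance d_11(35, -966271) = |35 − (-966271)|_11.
d_11(35, -966271) = 1/161051

Step 1 — x − y = 35 − (-966271) = 966306. Step 2 — v_11(966306) = 5 (factor: 966306 = (11^5 · 6); the sign does not affect v_p). Step 3 — |x − y|_11 = 11^{-5} = 1/161051.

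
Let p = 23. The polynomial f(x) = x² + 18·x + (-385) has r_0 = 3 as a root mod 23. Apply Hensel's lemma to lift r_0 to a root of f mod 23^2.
r_1 = 325 (mod 529)

Hensel: r_{i+1} = r_i − f(r_i)·(f′(r_i))^{-1} mod 23^{i+2}, f′(x) = 2x + 18. Iterate:
  r_0 = 3 (mod 23)
  r_1 = 325 (mod 529)
Final: r = 325 satisfies f(r) ≡ 0 mod 23^2.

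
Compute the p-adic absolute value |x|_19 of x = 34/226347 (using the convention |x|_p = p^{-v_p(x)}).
|34/226347|_19 = 6859

Step 1 — compute v_19(x) by factoring powers of 19 out of the numerator and denominator: v_19(34/226347) = -3. Step 2 — apply |x|_p = p^{-v_p(x)} = 19^{3} = 6859.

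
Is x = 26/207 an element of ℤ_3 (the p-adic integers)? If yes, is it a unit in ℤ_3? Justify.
x ∉ ℤ_3 (v_3(x) = -2 < 0)

ℤ_3 = {x ∈ ℚ_3 : v_3(x) ≥ 0} and ℤ_3^× = {x ∈ ℤ_3 : v_3(x) = 0}. Here v_3(26/207) = v_3(num) − v_3(den) = -2; compare against these criteria.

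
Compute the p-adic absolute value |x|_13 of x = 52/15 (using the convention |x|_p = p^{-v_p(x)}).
|52/15|_13 = 1/13

Step 1 — compute v_13(x) by factoring powers of 13 out of the numerator and denominator: v_13(52/15) = 1. Step 2 — apply |x|_p = p^{-v_p(x)} = 13^{-1} = 1/13.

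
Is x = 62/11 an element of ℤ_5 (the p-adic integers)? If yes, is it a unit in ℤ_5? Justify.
x ∈ ℤ_5^× (unit); v_5(x) = 0

ℤ_5 = {x ∈ ℚ_5 : v_5(x) ≥ 0} and ℤ_5^× = {x ∈ ℤ_5 : v_5(x) = 0}. Here v_5(62/11) = v_5(num) − v_5(den) = 0; compare against these criteria.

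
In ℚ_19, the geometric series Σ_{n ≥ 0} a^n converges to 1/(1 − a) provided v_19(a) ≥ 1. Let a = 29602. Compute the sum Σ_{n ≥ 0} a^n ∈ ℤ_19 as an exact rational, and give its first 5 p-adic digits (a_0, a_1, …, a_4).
Σ a^n = 1/(1 − a) = -1/29601;  first 5 digits = (1, 0, 6, 4, 17)

v_19(a) = 2 ≥ 1, so the series converges in ℤ_19 to 1/(1 − a) = 1/(1 − 29602) = -1/29601. Expand this rational in ℤ_19: compute digits iteratively via d_i = x_i mod 19, x_{i+1} = (x_i − d_i)/19. The first 5 digits are (1, 0, 6, 4, 17).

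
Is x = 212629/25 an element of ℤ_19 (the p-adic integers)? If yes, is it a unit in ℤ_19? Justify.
x ∈ ℤ_19 but not a unit; v_19(x) = 3 > 0

ℤ_19 = {x ∈ ℚ_19 : v_19(x) ≥ 0} and ℤ_19^× = {x ∈ ℤ_19 : v_19(x) = 0}. Here v_19(212629/25) = v_19(num) − v_19(den) = 3; compare against these criteria.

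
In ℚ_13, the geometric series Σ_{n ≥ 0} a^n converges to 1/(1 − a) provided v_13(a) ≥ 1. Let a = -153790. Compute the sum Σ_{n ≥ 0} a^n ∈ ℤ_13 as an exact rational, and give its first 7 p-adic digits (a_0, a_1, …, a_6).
Σ a^n = 1/(1 − a) = 1/153791;  first 7 digits = (1, 0, 0, 8, 7, 12, 11)

v_13(a) = 3 ≥ 1, so the series converges in ℤ_13 to 1/(1 − a) = 1/(1 − (-153790)) = 1/153791. Expand this rational in ℤ_13: compute digits iteratively via d_i = x_i mod 13, x_{i+1} = (x_i − d_i)/13. The first 7 digits are (1, 0, 0, 8, 7, 12, 11).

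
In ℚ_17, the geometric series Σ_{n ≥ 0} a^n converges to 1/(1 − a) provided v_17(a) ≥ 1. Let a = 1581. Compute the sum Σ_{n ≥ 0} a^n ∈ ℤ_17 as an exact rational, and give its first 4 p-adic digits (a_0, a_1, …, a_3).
Σ a^n = 1/(1 − a) = -1/1580;  first 4 digits = (1, 8, 1, 1)

v_17(a) = 1 ≥ 1, so the series converges in ℤ_17 to 1/(1 − a) = 1/(1 − 1581) = -1/1580. Expand this rational in ℤ_17: compute digits iteratively via d_i = x_i mod 17, x_{i+1} = (x_i − d_i)/17. The first 4 digits are (1, 8, 1, 1).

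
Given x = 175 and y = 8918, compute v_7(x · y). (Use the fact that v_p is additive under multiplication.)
v_7(1560650) = 4

v_p(x) = 1 (factor: 175 = 7^1 · 25); v_p(y) = 3 (factor: 8918 = 7^3 · 26). Additivity: v_p(xy) = v_p(x) + v_p(y) = 1 + 3 = 4. (Direct check: xy = 1560650 = 7^4 · (650).)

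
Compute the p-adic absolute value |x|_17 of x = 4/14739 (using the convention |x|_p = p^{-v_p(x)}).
|4/14739|_17 = 4913

Step 1 — compute v_17(x) by factoring powers of 17 out of the numerator and denominator: v_17(4/14739) = -3. Step 2 — apply |x|_p = p^{-v_p(x)} = 17^{3} = 4913.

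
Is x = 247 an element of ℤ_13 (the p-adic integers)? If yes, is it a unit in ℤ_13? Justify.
x ∈ ℤ_13 but not a unit; v_13(x) = 1 > 0

ℤ_13 = {x ∈ ℚ_13 : v_13(x) ≥ 0} and ℤ_13^× = {x ∈ ℤ_13 : v_13(x) = 0}. Here v_13(247) = v_13(num) − v_13(den) = 1; compare against these criteria.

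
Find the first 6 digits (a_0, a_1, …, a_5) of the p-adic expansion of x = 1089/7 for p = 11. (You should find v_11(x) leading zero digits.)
(a_0, …, a_5) = (0, 0, 6, 9, 7, 4)

v_11(1089/7) = 2, so a_0 = ... = a_1 = 0. Factor out: x = 11^2 · u with u = 9/7 a unit in ℤ_11. Expand u iteratively via a_{v+i} = u_i mod 11, u_{i+1} = (u_i − a_{v+i})/11:
  u_0 = 9/7;  a_2 = 6;  u_1 = (u_0 − 6)/11 = -3/7
  u_1 = -3/7;  a_3 = 9;  u_2 = (u_1 − 9)/11 = -6/7
  u_2 = -6/7;  a_4 = 7;  u_3 = (u_2 − 7)/11 = -5/7
  u_3 = -5/7;  a_5 = 4;  u_4 = (u_3 − 4)/11 = -3/7
Digits: (0, 0, 6, 9, 7, 4).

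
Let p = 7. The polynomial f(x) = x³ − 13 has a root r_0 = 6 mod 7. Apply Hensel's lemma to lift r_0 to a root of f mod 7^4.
r_3 = 1588 (mod 2401)

Hensel: r_{i+1} = r_i − f(r_i)/f′(r_i) mod 7^{i+2}, where f′(x) = 3x². Iterate:
  r_0 = 6 (mod 7)
  r_1 = 20 (mod 49)
  r_2 = 216 (mod 343)
  r_3 = 1588 (mod 2401)
Final: r = 1588 with f(r) ≡ 0 mod 7^4.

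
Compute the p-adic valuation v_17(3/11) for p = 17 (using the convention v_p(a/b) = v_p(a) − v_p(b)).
v_17(3/11) = 0

Factor powers of 17 from the numerator and denominator of the reduced fraction: 3 = 17^0 · 3 and 11 = 17^0 · 11. Apply v_p(a/b) = v_p(a) − v_p(b): v_17(3/11) = 0 − 0 = 0.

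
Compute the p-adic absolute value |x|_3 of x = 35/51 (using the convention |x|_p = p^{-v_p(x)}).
|35/51|_3 = 3

Step 1 — compute v_3(x) by factoring powers of 3 out of the numerator and denominator: v_3(35/51) = -1. Step 2 — apply |x|_p = p^{-v_p(x)} = 3^{1} = 3.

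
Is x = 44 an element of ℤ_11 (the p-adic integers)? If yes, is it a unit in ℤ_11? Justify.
x ∈ ℤ_11 but not a unit; v_11(x) = 1 > 0

ℤ_11 = {x ∈ ℚ_11 : v_11(x) ≥ 0} and ℤ_11^× = {x ∈ ℤ_11 : v_11(x) = 0}. Here v_11(44) = v_11(num) − v_11(den) = 1; compare against these criteria.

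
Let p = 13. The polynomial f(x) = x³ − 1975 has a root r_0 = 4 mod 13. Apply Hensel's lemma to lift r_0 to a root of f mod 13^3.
r_2 = 1512 (mod 2197)

Hensel: r_{i+1} = r_i − f(r_i)/f′(r_i) mod 13^{i+2}, where f′(x) = 3x². Iterate:
  r_0 = 4 (mod 13)
  r_1 = 160 (mod 169)
  r_2 = 1512 (mod 2197)
Final: r = 1512 with f(r) ≡ 0 mod 13^3.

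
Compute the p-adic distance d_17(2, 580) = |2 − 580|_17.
d_17(2, 580) = 1/289

Step 1 — x − y = 2 − 580 = -578. Step 2 — v_17(-578) = 2 (factor: -578 = −(17^2 · 2); the sign does not affect v_p). Step 3 — |x − y|_17 = 17^{-2} = 1/289.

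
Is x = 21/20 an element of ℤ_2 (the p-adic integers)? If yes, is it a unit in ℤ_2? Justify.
x ∉ ℤ_2 (v_2(x) = -2 < 0)

ℤ_2 = {x ∈ ℚ_2 : v_2(x) ≥ 0} and ℤ_2^× = {x ∈ ℤ_2 : v_2(x) = 0}. Here v_2(21/20) = v_2(num) − v_2(den) = -2; compare against these criteria.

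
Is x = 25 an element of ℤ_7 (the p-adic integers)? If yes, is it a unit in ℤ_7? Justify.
x ∈ ℤ_7^× (unit); v_7(x) = 0

ℤ_7 = {x ∈ ℚ_7 : v_7(x) ≥ 0} and ℤ_7^× = {x ∈ ℤ_7 : v_7(x) = 0}. Here v_7(25) = v_7(num) − v_7(den) = 0; compare against these criteria.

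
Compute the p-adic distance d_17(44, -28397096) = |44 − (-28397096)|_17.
d_17(44, -28397096) = 1/1419857

Step 1 — x − y = 44 − (-28397096) = 28397140. Step 2 — v_17(28397140) = 5 (factor: 28397140 = (17^5 · 20); the sign does not affect v_p). Step 3 — |x − y|_17 = 17^{-5} = 1/1419857.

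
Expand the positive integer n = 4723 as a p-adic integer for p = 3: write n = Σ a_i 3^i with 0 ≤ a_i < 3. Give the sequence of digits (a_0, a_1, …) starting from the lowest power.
(a_0, a_1, …) = (1, 2, 2, 0, 1, 1, 0, 2)

Repeated division by 3 gives the digits low-to-high: 4723 = 1 + 2·3^1 + 2·3^2 + 1·3^4 + 1·3^5 + 2·3^7. Digit sequence: (1, 2, 2, 0, 1, 1, 0, 2).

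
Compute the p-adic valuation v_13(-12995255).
v_13(-12995255) = 5

v_13(n) is the largest exponent k such that 13^k divides n. Factor out: -12995255 = -13^5 · 35. (Sign doesn't affect v_p.) So v_13(-12995255) = 5.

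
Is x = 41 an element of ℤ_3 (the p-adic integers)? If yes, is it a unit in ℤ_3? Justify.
x ∈ ℤ_3^× (unit); v_3(x) = 0

ℤ_3 = {x ∈ ℚ_3 : v_3(x) ≥ 0} and ℤ_3^× = {x ∈ ℤ_3 : v_3(x) = 0}. Here v_3(41) = v_3(num) − v_3(den) = 0; compare against these criteria.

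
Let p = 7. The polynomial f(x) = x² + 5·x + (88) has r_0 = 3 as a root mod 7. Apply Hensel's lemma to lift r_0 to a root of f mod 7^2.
r_1 = 24 (mod 49)

Hensel: r_{i+1} = r_i − f(r_i)·(f′(r_i))^{-1} mod 7^{i+2}, f′(x) = 2x + 5. Iterate:
  r_0 = 3 (mod 7)
  r_1 = 24 (mod 49)
Final: r = 24 satisfies f(r) ≡ 0 mod 7^2.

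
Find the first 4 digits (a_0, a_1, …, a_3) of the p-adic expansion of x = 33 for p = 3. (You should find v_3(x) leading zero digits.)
(a_0, …, a_3) = (0, 2, 0, 1)

v_3(33) = 1, so a_0 = ... = a_0 = 0. Factor out: x = 3^1 · u with u = 11 a unit in ℤ_3. Expand u iteratively via a_{v+i} = u_i mod 3, u_{i+1} = (u_i − a_{v+i})/3:
  u_0 = 11;  a_1 = 2;  u_1 = (u_0 − 2)/3 = 3
  u_1 = 3;  a_2 = 0;  u_2 = (u_1 − 0)/3 = 1
  u_2 = 1;  a_3 = 1;  u_3 = (u_2 − 1)/3 = 0
Digits: (0, 2, 0, 1).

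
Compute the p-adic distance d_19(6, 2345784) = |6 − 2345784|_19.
d_19(6, 2345784) = 1/130321

Step 1 — x − y = 6 − 2345784 = -2345778. Step 2 — v_19(-2345778) = 4 (factor: -2345778 = −(19^4 · 18); the sign does not affect v_p). Step 3 — |x − y|_19 = 19^{-4} = 1/130321.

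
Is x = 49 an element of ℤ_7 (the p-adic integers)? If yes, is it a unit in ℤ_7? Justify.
x ∈ ℤ_7 but not a unit; v_7(x) = 2 > 0

ℤ_7 = {x ∈ ℚ_7 : v_7(x) ≥ 0} and ℤ_7^× = {x ∈ ℤ_7 : v_7(x) = 0}. Here v_7(49) = v_7(num) − v_7(den) = 2; compare against these criteria.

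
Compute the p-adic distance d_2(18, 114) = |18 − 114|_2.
d_2(18, 114) = 1/32

Step 1 — x − y = 18 − 114 = -96. Step 2 — v_2(-96) = 5 (factor: -96 = −(2^5 · 3); the sign does not affect v_p). Step 3 — |x − y|_2 = 2^{-5} = 1/32.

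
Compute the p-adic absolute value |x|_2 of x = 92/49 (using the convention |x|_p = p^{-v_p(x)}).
|92/49|_2 = 1/4

Step 1 — compute v_2(x) by factoring powers of 2 out of the numerator and denominator: v_2(92/49) = 2. Step 2 — apply |x|_p = p^{-v_p(x)} = 2^{-2} = 1/4.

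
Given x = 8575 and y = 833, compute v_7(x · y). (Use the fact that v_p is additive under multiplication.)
v_7(7142975) = 5

v_p(x) = 3 (factor: 8575 = 7^3 · 25); v_p(y) = 2 (factor: 833 = 7^2 · 17). Additivity: v_p(xy) = v_p(x) + v_p(y) = 3 + 2 = 5. (Direct check: xy = 7142975 = 7^5 · (425).)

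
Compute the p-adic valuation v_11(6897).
v_11(6897) = 2

v_11(n) is the largest exponent k such that 11^k divides n. Factor out: 6897 = 11^2 · 57. (Sign doesn't affect v_p.) So v_11(6897) = 2.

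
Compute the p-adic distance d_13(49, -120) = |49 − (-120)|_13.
d_13(49, -120) = 1/169

Step 1 — x − y = 49 − (-120) = 169. Step 2 — v_13(169) = 2 (factor: 169 = (13^2 · 1); the sign does not affect v_p). Step 3 — |x − y|_13 = 13^{-2} = 1/169.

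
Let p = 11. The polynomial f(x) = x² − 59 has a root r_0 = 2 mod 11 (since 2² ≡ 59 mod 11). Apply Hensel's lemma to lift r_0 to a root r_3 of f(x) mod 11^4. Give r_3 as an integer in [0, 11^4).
r_3 = 7185 (mod 14641)

Hensel's recurrence: r_{i+1} = r_i − f(r_i)·(f′(r_i))^{-1} mod 11^{i+2}, with f′(x) = 2x. Iterate:
  r_0 = 2 (mod 11)
  r_1 = 46 (mod 121)
  r_2 = 530 (mod 1331)
  r_3 = 7185 (mod 14641)
Final: r_3 = 7185, and one checks f(r_3) ≡ 0 mod 11^4.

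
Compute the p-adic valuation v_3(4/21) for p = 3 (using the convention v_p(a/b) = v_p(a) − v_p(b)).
v_3(4/21) = -1

Factor powers of 3 from the numerator and denominator of the reduced fraction: 4 = 3^0 · 4 and 21 = 3^1 · 7. Apply v_p(a/b) = v_p(a) − v_p(b): v_3(4/21) = 0 − 1 = -1.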